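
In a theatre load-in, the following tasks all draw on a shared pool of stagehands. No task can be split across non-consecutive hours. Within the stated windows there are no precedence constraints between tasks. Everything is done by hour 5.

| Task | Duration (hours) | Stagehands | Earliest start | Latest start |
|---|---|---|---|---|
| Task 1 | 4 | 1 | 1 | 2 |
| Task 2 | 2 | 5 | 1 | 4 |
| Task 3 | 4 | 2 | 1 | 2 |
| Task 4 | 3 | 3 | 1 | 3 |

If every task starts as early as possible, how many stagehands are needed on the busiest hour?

Early-start schedule: Task 1@1, Task 2@1, Task 3@1, Task 4@1.
Load per hour: hour 1: 11, hour 2: 11, hour 3: 6, hour 4: 3, hour 5: 0.
Peak is 11.

11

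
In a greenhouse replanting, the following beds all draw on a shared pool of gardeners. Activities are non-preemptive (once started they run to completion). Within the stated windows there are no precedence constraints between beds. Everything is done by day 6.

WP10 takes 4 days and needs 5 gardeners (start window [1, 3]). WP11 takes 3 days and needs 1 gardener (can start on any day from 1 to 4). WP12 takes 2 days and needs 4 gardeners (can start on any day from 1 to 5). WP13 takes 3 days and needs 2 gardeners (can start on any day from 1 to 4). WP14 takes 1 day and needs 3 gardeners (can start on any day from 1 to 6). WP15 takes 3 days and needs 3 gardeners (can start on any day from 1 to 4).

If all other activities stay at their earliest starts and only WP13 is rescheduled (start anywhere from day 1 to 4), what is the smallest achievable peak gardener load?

16

WP13@1: d1:18  d2:15  d3:11  d4:5  d5:0  d6:0 → peak 18
WP13@2: d1:16  d2:15  d3:11  d4:7  d5:0  d6:0 → peak 16
WP13@3: d1:16  d2:13  d3:11  d4:7  d5:2  d6:0 → peak 16
WP13@4: d1:16  d2:13  d3:9  d4:7  d5:2  d6:2 → peak 16
Best is WP13@2, peak 16.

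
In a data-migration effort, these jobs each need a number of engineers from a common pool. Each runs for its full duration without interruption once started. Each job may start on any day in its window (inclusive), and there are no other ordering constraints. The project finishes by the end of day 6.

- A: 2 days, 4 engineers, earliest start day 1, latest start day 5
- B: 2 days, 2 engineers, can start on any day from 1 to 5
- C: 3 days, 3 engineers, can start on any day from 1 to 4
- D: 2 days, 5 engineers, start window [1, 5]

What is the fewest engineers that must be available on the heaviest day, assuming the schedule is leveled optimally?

Early-start (A@1, B@1, C@1, D@1) gives peak 14: d1:14  d2:14  d3:3  d4:0  d5:0  d6:0.
Shift B→3, D→4.
Schedule A@1, B@3, C@1, D@4: d1:7  d2:7  d3:5  d4:7  d5:5  d6:0 — peak 7.

7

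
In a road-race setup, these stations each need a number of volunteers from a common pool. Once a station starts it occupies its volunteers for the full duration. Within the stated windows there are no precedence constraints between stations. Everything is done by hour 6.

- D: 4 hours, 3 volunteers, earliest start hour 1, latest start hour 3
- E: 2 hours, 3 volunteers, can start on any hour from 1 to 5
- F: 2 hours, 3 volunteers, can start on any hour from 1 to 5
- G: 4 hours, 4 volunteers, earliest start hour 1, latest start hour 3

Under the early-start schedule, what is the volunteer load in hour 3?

7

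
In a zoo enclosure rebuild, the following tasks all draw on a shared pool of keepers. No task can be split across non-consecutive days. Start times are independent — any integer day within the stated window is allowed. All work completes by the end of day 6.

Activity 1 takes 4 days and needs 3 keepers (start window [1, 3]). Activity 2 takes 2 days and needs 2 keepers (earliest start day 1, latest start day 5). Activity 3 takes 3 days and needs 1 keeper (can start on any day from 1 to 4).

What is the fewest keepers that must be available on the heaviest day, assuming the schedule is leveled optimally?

Early-start (Activity 1@1, Activity 2@1, Activity 3@1) gives peak 6: d1:6  d2:6  d3:4  d4:3  d5:0  d6:0.
Shift Activity 2→5.
Schedule Activity 1@1, Activity 2@5, Activity 3@1: d1:4  d2:4  d3:4  d4:3  d5:2  d6:2 — peak 4.
Total keeper-days = 19 over 6 days ⇒ peak ≥ ⌈19/6⌉ = 4, so 4 is optimal.

4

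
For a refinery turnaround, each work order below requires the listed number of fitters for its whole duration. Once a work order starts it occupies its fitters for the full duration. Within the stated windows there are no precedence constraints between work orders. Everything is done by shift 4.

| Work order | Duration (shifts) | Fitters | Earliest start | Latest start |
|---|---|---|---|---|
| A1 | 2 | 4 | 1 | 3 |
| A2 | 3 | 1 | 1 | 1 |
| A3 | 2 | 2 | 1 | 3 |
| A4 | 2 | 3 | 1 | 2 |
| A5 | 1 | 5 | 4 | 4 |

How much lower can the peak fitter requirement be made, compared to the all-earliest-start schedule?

2

Early-start peak: s1:10  s2:10  s3:1  s4:5 ⇒ 10.
Leveled (A1@1, A2@1, A3@3, A4@1, A5@4): s1:8  s2:8  s3:3  s4:7 ⇒ 8.
Reduction 10 − 8 = 2.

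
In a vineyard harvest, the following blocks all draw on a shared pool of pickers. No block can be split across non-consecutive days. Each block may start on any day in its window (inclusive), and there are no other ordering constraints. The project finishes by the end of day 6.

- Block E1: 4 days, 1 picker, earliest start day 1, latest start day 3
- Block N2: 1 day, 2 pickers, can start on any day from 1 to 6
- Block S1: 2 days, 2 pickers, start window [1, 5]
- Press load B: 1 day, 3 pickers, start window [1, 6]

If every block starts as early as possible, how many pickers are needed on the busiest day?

8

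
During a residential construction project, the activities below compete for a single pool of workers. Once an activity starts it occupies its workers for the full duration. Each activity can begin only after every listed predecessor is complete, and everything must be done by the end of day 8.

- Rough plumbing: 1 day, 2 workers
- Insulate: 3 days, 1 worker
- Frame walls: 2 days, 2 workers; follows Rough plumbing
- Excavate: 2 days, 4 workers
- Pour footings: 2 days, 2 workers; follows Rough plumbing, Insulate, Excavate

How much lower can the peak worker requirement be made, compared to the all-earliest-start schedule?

Early-start peak: d1:7  d2:7  d3:3  d4:2  d5:2  d6:0  d7:0  d8:0 ⇒ 7.
Leveled (Rough plumbing@1, Insulate@1, Frame walls@2, Excavate@4, Pour footings@6): d1:3  d2:3  d3:3  d4:4  d5:4  d6:2  d7:2  d8:0 ⇒ 4.
Reduction 7 − 4 = 3.

3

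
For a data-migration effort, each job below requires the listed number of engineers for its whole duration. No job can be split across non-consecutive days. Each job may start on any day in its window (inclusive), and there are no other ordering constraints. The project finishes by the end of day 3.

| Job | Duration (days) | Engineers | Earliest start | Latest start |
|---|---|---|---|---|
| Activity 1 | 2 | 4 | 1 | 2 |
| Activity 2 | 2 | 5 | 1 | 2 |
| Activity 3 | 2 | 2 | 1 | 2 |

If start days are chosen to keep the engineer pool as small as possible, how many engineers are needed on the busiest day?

Schedule Activity 1@1, Activity 2@1, Activity 3@1: d1:11  d2:11  d3:0 — peak 11.
No arrangement of the 8 feasible schedules does better.

11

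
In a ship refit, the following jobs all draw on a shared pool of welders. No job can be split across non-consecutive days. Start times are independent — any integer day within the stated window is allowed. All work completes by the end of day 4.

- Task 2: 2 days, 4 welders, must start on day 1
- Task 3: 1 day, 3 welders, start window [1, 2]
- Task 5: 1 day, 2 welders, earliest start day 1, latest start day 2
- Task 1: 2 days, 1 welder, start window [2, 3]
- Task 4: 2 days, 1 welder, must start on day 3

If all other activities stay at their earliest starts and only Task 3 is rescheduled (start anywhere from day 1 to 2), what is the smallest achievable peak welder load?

8

Task 3@1: d1:9  d2:5  d3:2  d4:1 → peak 9
Task 3@2: d1:6  d2:8  d3:2  d4:1 → peak 8
Best is Task 3@2, peak 8.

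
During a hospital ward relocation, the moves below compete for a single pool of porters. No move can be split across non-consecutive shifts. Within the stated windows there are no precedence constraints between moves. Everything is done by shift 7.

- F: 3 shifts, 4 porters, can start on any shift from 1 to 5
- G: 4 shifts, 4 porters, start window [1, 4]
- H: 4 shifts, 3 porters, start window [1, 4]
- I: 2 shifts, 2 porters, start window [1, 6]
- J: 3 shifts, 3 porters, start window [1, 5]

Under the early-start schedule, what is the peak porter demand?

16

Early-start schedule: F@1, G@1, H@1, I@1, J@1.
Load per shift: shift 1: 16, shift 2: 16, shift 3: 14, shift 4: 7, shift 5: 0, shift 6: 0, shift 7: 0.
Peak is 16.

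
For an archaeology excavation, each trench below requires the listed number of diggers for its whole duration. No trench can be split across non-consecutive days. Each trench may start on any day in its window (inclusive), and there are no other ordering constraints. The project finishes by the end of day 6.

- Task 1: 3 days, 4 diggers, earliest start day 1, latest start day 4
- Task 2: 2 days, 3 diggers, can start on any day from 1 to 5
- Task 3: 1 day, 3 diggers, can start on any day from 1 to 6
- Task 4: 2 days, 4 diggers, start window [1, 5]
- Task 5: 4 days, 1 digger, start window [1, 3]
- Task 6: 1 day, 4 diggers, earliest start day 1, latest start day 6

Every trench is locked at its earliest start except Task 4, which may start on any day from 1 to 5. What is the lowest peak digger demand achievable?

15

Task 4@1: d1:19  d2:12  d3:5  d4:1  d5:0  d6:0 → peak 19
Task 4@2: d1:15  d2:12  d3:9  d4:1  d5:0  d6:0 → peak 15
Task 4@3: d1:15  d2:8  d3:9  d4:5  d5:0  d6:0 → peak 15
Task 4@4: d1:15  d2:8  d3:5  d4:5  d5:4  d6:0 → peak 15
Task 4@5: d1:15  d2:8  d3:5  d4:1  d5:4  d6:4 → peak 15
Best is Task 4@2, peak 15.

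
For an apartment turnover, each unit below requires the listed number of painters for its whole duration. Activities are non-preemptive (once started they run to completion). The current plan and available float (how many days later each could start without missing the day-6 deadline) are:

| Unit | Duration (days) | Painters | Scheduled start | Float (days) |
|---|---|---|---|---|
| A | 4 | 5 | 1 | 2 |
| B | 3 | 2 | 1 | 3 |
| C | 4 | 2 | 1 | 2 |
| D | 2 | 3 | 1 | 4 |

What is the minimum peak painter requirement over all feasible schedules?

Early-start (A@1, B@1, C@1, D@1) gives peak 12: d1:12  d2:12  d3:9  d4:7  d5:0  d6:0.
Shift D→5.
Schedule A@1, B@1, C@1, D@5: d1:9  d2:9  d3:9  d4:7  d5:3  d6:3 — peak 9.

9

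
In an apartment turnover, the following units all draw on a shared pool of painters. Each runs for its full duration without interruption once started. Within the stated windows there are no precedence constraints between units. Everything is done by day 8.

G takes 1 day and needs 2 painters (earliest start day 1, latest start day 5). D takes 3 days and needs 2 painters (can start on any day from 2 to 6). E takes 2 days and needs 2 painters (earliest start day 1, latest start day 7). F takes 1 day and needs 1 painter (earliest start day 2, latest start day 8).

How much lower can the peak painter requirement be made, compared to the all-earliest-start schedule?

Early-start peak: d1:4  d2:5  d3:2  d4:2  d5:0  d6:0  d7:0  d8:0 ⇒ 5.
Leveled (G@1, D@2, E@5, F@7): d1:2  d2:2  d3:2  d4:2  d5:2  d6:2  d7:1  d8:0 ⇒ 2.
Reduction 5 − 2 = 3.

3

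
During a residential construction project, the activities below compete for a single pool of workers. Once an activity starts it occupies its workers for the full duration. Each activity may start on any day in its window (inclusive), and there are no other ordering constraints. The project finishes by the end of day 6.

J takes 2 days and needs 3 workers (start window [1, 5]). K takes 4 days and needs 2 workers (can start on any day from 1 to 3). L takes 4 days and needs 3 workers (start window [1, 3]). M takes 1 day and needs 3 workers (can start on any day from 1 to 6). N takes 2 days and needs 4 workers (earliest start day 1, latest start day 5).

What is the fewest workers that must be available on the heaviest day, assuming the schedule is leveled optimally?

8

Early-start (J@1, K@1, L@1, M@1, N@1) gives peak 15: d1:15  d2:12  d3:5  d4:5  d5:0  d6:0.
Shift M→3, N→5.
Schedule J@1, K@1, L@1, M@3, N@5: d1:8  d2:8  d3:8  d4:5  d5:4  d6:4 — peak 8.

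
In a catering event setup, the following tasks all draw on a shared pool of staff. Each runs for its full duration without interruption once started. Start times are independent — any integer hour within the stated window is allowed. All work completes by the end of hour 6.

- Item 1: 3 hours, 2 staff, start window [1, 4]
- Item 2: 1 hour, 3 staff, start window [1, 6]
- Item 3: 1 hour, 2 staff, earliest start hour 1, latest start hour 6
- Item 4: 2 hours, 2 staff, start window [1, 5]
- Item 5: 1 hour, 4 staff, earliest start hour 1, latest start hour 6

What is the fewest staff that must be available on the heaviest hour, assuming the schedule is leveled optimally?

4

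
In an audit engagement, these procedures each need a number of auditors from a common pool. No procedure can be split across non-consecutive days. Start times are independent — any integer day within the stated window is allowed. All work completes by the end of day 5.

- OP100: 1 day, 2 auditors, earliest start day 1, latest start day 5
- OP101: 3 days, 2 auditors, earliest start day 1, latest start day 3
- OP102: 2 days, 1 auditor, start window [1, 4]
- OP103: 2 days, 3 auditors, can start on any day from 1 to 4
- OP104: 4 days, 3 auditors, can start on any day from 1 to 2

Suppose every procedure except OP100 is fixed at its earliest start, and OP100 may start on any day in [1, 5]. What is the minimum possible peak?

OP100@1: d1:11  d2:9  d3:5  d4:3  d5:0 → peak 11
OP100@2: d1:9  d2:11  d3:5  d4:3  d5:0 → peak 11
OP100@3: d1:9  d2:9  d3:7  d4:3  d5:0 → peak 9
OP100@4: d1:9  d2:9  d3:5  d4:5  d5:0 → peak 9
OP100@5: d1:9  d2:9  d3:5  d4:3  d5:2 → peak 9
Best is OP100@3, peak 9.

9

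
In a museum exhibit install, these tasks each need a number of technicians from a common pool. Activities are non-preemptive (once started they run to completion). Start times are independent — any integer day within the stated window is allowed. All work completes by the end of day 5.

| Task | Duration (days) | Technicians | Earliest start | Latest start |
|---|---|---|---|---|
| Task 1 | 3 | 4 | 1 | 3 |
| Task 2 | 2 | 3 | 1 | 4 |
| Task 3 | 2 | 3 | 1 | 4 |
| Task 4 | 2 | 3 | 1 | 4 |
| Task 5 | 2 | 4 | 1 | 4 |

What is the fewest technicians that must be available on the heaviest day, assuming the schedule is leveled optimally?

9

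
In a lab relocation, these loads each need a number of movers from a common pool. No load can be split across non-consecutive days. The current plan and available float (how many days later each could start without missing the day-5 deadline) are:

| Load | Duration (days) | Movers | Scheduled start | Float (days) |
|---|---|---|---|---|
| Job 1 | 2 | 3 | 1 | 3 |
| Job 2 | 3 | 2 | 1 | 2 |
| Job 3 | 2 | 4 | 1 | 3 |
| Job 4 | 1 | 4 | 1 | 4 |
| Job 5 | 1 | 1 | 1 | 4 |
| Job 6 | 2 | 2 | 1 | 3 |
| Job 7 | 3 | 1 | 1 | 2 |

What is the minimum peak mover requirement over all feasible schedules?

Early-start (Job 1@1, Job 2@1, Job 3@1, Job 4@1, Job 5@1, Job 6@1, Job 7@1) gives peak 17: d1:17  d2:12  d3:3  d4:0  d5:0.
Shift Job 3→3, Job 4→5, Job 6→4.
Schedule Job 1@1, Job 2@1, Job 3@3, Job 4@5, Job 5@1, Job 6@4, Job 7@1: d1:7  d2:6  d3:7  d4:6  d5:6 — peak 7.
Total mover-days = 32 over 5 days ⇒ peak ≥ ⌈32/5⌉ = 7, so 7 is optimal.

7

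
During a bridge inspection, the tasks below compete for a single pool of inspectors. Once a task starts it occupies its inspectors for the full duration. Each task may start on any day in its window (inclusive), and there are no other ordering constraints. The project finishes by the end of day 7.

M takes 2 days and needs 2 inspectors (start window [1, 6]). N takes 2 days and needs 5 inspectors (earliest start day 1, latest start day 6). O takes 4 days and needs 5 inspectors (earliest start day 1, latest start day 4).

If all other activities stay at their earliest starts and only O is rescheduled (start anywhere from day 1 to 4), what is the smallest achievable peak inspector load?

7

O@1: d1:12  d2:12  d3:5  d4:5  d5:0  d6:0  d7:0 → peak 12
O@2: d1:7  d2:12  d3:5  d4:5  d5:5  d6:0  d7:0 → peak 12
O@3: d1:7  d2:7  d3:5  d4:5  d5:5  d6:5  d7:0 → peak 7
O@4: d1:7  d2:7  d3:0  d4:5  d5:5  d6:5  d7:5 → peak 7
Best is O@3, peak 7.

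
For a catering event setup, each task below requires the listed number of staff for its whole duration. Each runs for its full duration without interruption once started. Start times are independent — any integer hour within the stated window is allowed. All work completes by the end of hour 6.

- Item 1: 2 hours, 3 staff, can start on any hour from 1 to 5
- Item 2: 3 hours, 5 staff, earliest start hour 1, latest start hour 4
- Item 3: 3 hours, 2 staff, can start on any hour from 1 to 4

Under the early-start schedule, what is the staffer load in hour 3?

At early start, hour 3 has: Item 2, Item 3.
Demand: 5 + 2 = 7.

7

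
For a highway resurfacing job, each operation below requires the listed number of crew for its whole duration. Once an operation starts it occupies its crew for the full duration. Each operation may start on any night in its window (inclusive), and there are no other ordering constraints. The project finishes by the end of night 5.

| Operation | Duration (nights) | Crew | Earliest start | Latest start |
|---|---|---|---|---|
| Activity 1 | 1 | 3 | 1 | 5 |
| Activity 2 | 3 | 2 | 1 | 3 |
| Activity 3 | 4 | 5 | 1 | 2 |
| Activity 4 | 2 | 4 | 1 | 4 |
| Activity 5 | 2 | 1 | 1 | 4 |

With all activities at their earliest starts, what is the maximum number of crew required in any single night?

15

Early-start schedule: Activity 1@1, Activity 2@1, Activity 3@1, Activity 4@1, Activity 5@1.
Load per night: night 1: 15, night 2: 12, night 3: 7, night 4: 5, night 5: 0.
Peak is 15.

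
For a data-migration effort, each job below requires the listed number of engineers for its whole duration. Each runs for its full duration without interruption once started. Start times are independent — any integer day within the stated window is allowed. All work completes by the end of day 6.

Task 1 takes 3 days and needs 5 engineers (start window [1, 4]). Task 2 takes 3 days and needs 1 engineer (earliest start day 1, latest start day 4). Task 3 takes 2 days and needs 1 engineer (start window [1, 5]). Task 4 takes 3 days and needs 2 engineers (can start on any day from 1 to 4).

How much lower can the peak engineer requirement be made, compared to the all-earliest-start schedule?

Early-start peak: d1:9  d2:9  d3:8  d4:0  d5:0  d6:0 ⇒ 9.
Leveled (Task 1@1, Task 2@4, Task 3@4, Task 4@4): d1:5  d2:5  d3:5  d4:4  d5:4  d6:3 ⇒ 5.
Reduction 9 − 5 = 4.

4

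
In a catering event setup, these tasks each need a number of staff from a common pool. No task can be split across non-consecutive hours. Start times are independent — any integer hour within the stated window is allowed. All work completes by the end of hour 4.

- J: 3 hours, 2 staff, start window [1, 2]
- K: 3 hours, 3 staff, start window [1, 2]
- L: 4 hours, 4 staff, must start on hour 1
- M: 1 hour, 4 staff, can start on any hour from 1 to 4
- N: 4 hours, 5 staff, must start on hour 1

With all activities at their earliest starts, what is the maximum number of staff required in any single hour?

18

Early-start schedule: J@1, K@1, L@1, M@1, N@1.
Load per hour: hour 1: 18, hour 2: 14, hour 3: 14, hour 4: 9.
Peak is 18.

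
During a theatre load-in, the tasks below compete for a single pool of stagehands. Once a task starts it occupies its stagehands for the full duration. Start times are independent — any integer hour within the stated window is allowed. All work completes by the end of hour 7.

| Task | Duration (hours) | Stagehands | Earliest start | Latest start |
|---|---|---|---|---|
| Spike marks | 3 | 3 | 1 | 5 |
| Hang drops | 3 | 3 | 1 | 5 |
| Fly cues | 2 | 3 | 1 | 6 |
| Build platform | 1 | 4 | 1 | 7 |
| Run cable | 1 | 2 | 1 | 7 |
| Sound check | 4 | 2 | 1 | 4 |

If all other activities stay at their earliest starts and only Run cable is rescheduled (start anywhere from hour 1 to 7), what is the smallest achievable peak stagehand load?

Run cable@1: h1:17  h2:11  h3:8  h4:2  h5:0  h6:0  h7:0 → peak 17
Run cable@2: h1:15  h2:13  h3:8  h4:2  h5:0  h6:0  h7:0 → peak 15
Run cable@3: h1:15  h2:11  h3:10  h4:2  h5:0  h6:0  h7:0 → peak 15
Run cable@4: h1:15  h2:11  h3:8  h4:4  h5:0  h6:0  h7:0 → peak 15
Run cable@5: h1:15  h2:11  h3:8  h4:2  h5:2  h6:0  h7:0 → peak 15
Run cable@6: h1:15  h2:11  h3:8  h4:2  h5:0  h6:2  h7:0 → peak 15
Run cable@7: h1:15  h2:11  h3:8  h4:2  h5:0  h6:0  h7:2 → peak 15
Best is Run cable@2, peak 15.

15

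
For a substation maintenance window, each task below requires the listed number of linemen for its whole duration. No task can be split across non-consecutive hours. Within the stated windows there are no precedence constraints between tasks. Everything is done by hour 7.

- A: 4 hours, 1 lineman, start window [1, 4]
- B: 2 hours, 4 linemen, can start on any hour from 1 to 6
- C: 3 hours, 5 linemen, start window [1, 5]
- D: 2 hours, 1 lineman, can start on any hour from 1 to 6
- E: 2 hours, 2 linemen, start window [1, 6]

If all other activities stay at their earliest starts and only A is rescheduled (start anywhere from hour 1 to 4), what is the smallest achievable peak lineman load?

A@1: h1:13  h2:13  h3:6  h4:1  h5:0  h6:0  h7:0 → peak 13
A@2: h1:12  h2:13  h3:6  h4:1  h5:1  h6:0  h7:0 → peak 13
A@3: h1:12  h2:12  h3:6  h4:1  h5:1  h6:1  h7:0 → peak 12
A@4: h1:12  h2:12  h3:5  h4:1  h5:1  h6:1  h7:1 → peak 12
Best is A@3, peak 12.

12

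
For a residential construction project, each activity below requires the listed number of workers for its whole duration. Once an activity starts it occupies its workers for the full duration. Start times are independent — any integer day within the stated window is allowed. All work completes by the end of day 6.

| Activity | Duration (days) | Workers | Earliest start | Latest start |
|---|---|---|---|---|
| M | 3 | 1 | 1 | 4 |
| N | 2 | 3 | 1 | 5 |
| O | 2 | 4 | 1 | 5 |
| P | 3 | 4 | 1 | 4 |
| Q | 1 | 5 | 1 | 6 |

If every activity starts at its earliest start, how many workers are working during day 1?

At early start, day 1 has: M, N, O, P, Q.
Demand: 1 + 3 + 4 + 4 + 5 = 17.

17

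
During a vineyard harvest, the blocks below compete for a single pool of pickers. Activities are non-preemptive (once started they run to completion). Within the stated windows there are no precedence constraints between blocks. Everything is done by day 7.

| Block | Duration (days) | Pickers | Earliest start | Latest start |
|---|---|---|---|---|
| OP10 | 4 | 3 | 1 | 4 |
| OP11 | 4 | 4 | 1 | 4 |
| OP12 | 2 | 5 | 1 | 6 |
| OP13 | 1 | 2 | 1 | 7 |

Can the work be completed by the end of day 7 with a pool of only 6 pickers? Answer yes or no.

no

The minimum achievable peak is 7; 6 < 7, so no feasible schedule stays within the cap.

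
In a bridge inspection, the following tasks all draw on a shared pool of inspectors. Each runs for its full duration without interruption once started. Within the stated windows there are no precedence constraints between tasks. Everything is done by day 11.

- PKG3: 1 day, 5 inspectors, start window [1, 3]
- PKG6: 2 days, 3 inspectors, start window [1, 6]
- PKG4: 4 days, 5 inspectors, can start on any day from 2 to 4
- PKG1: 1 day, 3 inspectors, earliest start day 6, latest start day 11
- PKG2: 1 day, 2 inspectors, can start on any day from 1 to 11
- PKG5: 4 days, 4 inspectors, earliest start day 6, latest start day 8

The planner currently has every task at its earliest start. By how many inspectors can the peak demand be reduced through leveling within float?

Early-start peak: d1:10  d2:8  d3:5  d4:5  d5:5  d6:7  d7:4  d8:4  d9:4  d10:0  d11:0 ⇒ 10.
Leveled (PKG3@1, PKG6@6, PKG4@2, PKG1@6, PKG2@7, PKG5@8): d1:5  d2:5  d3:5  d4:5  d5:5  d6:6  d7:5  d8:4  d9:4  d10:4  d11:4 ⇒ 6.
Reduction 10 − 6 = 4.

4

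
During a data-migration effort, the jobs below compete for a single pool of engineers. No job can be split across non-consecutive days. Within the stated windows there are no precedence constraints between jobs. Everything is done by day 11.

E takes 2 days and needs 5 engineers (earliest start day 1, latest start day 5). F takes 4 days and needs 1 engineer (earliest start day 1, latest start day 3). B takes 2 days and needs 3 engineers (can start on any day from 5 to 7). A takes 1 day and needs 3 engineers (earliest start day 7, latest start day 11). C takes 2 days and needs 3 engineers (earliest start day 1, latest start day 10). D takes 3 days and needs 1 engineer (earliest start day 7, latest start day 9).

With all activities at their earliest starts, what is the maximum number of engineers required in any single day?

Early-start schedule: E@1, F@1, B@5, A@7, C@1, D@7.
Load per day: day 1: 9, day 2: 9, day 3: 1, day 4: 1, day 5: 3, day 6: 3, day 7: 4, day 8: 1, day 9: 1, day 10: 0, day 11: 0.
Peak is 9.

9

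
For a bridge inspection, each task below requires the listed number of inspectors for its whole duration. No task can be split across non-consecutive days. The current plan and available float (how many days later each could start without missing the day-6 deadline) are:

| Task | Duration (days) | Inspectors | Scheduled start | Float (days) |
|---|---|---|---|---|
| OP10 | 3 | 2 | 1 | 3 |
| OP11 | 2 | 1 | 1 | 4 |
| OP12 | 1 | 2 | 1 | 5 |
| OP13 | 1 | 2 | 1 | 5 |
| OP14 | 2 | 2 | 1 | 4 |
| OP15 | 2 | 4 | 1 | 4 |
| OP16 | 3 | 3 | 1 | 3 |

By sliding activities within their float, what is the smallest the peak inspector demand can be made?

Early-start (OP10@1, OP11@1, OP12@1, OP13@1, OP14@1, OP15@1, OP16@1) gives peak 16: d1:16  d2:12  d3:5  d4:0  d5:0  d6:0.
Shift OP13→4, OP14→5, OP15→5, OP16→2.
Schedule OP10@1, OP11@1, OP12@1, OP13@4, OP14@5, OP15@5, OP16@2: d1:5  d2:6  d3:5  d4:5  d5:6  d6:6 — peak 6.
Total inspector-days = 33 over 6 days ⇒ peak ≥ ⌈33/6⌉ = 6, so 6 is optimal.

6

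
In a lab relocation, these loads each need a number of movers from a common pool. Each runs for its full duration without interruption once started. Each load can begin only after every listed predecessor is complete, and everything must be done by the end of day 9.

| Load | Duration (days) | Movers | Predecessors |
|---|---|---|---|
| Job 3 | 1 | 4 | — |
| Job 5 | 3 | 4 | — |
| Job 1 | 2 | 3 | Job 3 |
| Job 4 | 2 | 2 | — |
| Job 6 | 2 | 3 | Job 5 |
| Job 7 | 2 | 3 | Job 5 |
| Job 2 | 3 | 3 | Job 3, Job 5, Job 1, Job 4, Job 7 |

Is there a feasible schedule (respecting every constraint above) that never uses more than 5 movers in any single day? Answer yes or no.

Total mover-days = 47; over 9 days the average is 47/9 > 5, so some day must exceed 5.

no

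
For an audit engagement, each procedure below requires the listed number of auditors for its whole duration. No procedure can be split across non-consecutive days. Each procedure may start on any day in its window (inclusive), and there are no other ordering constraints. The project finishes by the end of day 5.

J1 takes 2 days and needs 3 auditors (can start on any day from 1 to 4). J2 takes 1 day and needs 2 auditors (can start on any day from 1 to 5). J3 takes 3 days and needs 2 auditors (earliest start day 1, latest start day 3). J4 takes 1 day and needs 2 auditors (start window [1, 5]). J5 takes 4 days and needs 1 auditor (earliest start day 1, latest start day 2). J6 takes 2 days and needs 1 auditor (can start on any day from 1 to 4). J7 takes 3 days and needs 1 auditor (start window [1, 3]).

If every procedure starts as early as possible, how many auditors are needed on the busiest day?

Early-start schedule: J1@1, J2@1, J3@1, J4@1, J5@1, J6@1, J7@1.
Load per day: day 1: 12, day 2: 8, day 3: 4, day 4: 1, day 5: 0.
Peak is 12.

12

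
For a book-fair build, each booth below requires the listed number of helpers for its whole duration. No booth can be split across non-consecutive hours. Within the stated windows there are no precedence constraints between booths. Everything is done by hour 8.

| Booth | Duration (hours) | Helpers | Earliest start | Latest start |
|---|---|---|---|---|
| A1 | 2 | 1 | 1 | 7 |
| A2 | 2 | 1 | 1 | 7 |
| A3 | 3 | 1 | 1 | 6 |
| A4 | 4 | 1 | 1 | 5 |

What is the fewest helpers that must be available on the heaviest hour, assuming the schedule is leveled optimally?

Early-start (A1@1, A2@1, A3@1, A4@1) gives peak 4: h1:4  h2:4  h3:2  h4:1  h5:0  h6:0  h7:0  h8:0.
Shift A3→3, A4→3.
Schedule A1@1, A2@1, A3@3, A4@3: h1:2  h2:2  h3:2  h4:2  h5:2  h6:1  h7:0  h8:0 — peak 2.
Total helper-hours = 11 over 8 hours ⇒ peak ≥ ⌈11/8⌉ = 2, so 2 is optimal.

2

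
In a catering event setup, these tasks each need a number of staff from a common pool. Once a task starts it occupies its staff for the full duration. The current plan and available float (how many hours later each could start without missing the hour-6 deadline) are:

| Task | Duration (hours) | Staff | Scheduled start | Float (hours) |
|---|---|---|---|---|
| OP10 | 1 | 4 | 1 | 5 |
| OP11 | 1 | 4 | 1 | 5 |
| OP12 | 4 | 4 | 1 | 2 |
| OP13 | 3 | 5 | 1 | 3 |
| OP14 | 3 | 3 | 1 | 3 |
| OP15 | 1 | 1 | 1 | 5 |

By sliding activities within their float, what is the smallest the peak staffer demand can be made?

Early-start (OP10@1, OP11@1, OP12@1, OP13@1, OP14@1, OP15@1) gives peak 21: h1:21  h2:12  h3:12  h4:4  h5:0  h6:0.
Shift OP11→2, OP12→3, OP14→4, OP15→4.
Schedule OP10@1, OP11@2, OP12@3, OP13@1, OP14@4, OP15@4: h1:9  h2:9  h3:9  h4:8  h5:7  h6:7 — peak 9.
Total staffer-hours = 49 over 6 hours ⇒ peak ≥ ⌈49/6⌉ = 9, so 9 is optimal.

9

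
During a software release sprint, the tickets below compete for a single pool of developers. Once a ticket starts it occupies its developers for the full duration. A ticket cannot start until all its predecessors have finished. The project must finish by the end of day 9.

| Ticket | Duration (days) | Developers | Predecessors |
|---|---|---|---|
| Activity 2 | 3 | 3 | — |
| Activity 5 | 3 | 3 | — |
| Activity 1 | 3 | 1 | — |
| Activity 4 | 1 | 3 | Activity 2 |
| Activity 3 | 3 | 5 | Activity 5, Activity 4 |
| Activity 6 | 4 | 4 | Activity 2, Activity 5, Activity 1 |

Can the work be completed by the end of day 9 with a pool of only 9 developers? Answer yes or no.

yes

Schedule Activity 2@1, Activity 5@1, Activity 1@1, Activity 4@4, Activity 3@5, Activity 6@4: d1:7  d2:7  d3:7  d4:7  d5:9  d6:9  d7:9  d8:0  d9:0 — peak 9 ≤ 9.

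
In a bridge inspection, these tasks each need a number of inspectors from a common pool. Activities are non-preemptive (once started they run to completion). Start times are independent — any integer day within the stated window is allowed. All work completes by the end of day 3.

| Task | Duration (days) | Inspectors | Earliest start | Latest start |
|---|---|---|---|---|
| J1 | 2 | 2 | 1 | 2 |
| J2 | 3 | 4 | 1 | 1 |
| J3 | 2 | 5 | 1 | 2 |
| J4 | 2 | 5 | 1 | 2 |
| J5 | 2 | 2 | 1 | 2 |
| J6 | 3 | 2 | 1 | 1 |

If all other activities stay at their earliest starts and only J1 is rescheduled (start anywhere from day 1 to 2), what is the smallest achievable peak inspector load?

J1@1: d1:20  d2:20  d3:6 → peak 20
J1@2: d1:18  d2:20  d3:8 → peak 20
Best is J1@1, peak 20.

20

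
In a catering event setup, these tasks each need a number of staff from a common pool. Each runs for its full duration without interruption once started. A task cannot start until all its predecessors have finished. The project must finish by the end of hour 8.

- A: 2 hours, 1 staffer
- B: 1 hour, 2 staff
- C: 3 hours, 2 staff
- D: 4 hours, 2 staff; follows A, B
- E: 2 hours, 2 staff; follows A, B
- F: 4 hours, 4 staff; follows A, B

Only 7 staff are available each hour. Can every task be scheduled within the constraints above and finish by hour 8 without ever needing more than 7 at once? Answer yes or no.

Schedule A@1, B@1, C@1, D@3, E@3, F@5: h1:5  h2:3  h3:6  h4:4  h5:6  h6:6  h7:4  h8:4 — peak 6 ≤ 7.

yes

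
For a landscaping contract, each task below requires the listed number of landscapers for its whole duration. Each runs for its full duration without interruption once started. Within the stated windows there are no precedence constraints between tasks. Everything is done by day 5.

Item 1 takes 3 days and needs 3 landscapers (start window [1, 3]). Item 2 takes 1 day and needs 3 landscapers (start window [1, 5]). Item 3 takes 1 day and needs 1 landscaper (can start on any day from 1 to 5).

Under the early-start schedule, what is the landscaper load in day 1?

7

At early start, day 1 has: Item 1, Item 2, Item 3.
Demand: 3 + 3 + 1 = 7.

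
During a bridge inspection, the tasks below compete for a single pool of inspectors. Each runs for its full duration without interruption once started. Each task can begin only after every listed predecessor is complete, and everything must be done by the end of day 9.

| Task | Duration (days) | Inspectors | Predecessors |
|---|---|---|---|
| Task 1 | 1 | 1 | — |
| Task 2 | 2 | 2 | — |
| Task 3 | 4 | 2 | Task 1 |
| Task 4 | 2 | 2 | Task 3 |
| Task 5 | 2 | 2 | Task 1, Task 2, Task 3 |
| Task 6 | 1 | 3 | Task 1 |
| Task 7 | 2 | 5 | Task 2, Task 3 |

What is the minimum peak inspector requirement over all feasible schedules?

Early-start (Task 1@1, Task 2@1, Task 3@2, Task 4@6, Task 5@6, Task 6@2, Task 7@6) gives peak 9: d1:3  d2:7  d3:2  d4:2  d5:2  d6:9  d7:9  d8:0  d9:0.
Shift Task 6→3, Task 7→8.
Schedule Task 1@1, Task 2@1, Task 3@2, Task 4@6, Task 5@6, Task 6@3, Task 7@8: d1:3  d2:4  d3:5  d4:2  d5:2  d6:4  d7:4  d8:5  d9:5 — peak 5.

5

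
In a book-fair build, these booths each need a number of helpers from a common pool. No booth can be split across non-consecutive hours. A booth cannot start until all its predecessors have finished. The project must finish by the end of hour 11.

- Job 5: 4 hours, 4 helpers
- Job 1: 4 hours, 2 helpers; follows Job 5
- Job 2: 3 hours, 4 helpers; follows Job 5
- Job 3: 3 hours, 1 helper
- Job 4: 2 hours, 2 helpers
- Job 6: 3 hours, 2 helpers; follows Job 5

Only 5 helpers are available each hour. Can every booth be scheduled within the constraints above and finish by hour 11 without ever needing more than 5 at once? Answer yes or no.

The minimum achievable peak is 6; 5 < 6, so no feasible schedule stays within the cap.

no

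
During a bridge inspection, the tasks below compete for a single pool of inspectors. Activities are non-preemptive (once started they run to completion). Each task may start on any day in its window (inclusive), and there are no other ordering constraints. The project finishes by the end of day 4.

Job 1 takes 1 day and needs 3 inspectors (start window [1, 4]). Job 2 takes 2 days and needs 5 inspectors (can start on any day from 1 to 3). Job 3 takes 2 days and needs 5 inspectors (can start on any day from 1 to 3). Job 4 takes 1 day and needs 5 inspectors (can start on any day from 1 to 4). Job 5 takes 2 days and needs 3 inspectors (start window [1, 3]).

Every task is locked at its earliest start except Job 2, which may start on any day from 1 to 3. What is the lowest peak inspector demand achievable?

16

Job 2@1: d1:21  d2:13  d3:0  d4:0 → peak 21
Job 2@2: d1:16  d2:13  d3:5  d4:0 → peak 16
Job 2@3: d1:16  d2:8  d3:5  d4:5 → peak 16
Best is Job 2@2, peak 16.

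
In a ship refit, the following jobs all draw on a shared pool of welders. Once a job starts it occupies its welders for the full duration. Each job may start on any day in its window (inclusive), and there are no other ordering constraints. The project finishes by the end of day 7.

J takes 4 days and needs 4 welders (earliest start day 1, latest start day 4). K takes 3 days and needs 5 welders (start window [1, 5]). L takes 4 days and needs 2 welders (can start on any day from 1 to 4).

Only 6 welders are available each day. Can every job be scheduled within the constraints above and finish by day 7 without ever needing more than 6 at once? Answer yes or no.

yes

Schedule J@1, K@5, L@1: d1:6  d2:6  d3:6  d4:6  d5:5  d6:5  d7:5 — peak 6 ≤ 6.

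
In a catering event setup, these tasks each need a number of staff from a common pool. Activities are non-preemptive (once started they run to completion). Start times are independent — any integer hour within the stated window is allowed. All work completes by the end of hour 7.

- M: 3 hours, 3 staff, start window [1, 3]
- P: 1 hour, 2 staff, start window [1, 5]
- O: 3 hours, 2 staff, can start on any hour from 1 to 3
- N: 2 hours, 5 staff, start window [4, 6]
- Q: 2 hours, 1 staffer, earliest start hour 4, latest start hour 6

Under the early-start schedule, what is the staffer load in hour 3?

At early start, hour 3 has: M, O.
Demand: 3 + 2 = 5.

5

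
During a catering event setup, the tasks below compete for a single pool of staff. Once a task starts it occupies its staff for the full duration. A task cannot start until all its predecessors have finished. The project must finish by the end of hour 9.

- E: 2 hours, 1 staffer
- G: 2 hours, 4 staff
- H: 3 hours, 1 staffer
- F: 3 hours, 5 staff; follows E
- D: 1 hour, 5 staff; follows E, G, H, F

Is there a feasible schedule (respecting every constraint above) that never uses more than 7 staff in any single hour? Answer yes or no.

Schedule E@1, G@1, H@3, F@6, D@9: h1:5  h2:5  h3:1  h4:1  h5:1  h6:5  h7:5  h8:5  h9:5 — peak 5 ≤ 7.

yes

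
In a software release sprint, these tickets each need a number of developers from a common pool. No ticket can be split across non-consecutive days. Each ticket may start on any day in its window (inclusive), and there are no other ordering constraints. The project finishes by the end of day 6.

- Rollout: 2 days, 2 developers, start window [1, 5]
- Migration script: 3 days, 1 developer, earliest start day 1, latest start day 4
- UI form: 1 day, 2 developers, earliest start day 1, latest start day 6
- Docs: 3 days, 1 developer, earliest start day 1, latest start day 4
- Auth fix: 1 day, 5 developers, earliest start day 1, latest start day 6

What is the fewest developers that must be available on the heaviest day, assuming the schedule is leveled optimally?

5

Early-start (Rollout@1, Migration script@1, UI form@1, Docs@1, Auth fix@1) gives peak 11: d1:11  d2:4  d3:2  d4:0  d5:0  d6:0.
Shift Docs→2, Auth fix→5.
Schedule Rollout@1, Migration script@1, UI form@1, Docs@2, Auth fix@5: d1:5  d2:4  d3:2  d4:1  d5:5  d6:0 — peak 5.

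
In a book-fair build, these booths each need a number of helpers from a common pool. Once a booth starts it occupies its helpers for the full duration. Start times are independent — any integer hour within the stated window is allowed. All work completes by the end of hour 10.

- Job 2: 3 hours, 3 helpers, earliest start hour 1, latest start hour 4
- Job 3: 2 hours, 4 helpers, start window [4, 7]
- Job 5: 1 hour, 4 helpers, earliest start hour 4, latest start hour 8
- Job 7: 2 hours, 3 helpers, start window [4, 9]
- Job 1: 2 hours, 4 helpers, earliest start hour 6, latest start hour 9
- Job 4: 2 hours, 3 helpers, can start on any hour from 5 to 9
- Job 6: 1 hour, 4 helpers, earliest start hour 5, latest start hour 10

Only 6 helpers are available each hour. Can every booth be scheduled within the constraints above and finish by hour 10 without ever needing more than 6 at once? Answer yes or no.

The minimum achievable peak is 7; 6 < 7, so no feasible schedule stays within the cap.

no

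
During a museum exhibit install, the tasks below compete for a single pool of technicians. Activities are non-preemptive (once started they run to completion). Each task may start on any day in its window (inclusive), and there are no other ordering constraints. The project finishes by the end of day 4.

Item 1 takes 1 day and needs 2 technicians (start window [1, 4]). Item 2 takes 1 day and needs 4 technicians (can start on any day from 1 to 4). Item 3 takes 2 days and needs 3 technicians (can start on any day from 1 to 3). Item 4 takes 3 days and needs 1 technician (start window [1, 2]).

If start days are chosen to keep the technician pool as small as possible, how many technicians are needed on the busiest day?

4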